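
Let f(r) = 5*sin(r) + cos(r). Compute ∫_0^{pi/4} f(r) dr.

5 - 2*sqrt(2)

An antiderivative is F(r) = sin(r) - 5*cos(r).
Then F(pi/4) - F(0) = (-2*sqrt(2)) - (-5) = 5 - 2*sqrt(2).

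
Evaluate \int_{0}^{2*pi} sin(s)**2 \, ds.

pi

Use the identity sin^2(s) = (1 - cos(2*s))/2.
An antiderivative is F(s) = s/2 - sin(2*s)/4.
Then F(2*pi) - F(0) = (pi) - (0) = pi.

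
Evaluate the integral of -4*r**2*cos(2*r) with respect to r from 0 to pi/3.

-sqrt(3)*pi**2/9 + sqrt(3)/2 + pi/3

Integrate by parts twice (u = r^2, dv = -4*cos(2*r) dr).
An antiderivative is F(r) = -2*r**2*sin(2*r) - 2*r*cos(2*r) + sin(2*r).
Then F(pi/3) - F(0) = (-sqrt(3)*pi**2/9 + sqrt(3)/2 + pi/3) - (0) = -sqrt(3)*pi**2/9 + sqrt(3)/2 + pi/3.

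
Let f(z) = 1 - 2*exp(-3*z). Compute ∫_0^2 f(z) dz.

2*exp(-6)/3 + 4/3

An antiderivative is F(z) = z + 2*exp(-3*z)/3.
Then F(2) - F(0) = (2*exp(-6)/3 + 2) - (2/3) = 2*exp(-6)/3 + 4/3.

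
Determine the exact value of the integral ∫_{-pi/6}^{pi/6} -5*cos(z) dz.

An antiderivative is F(z) = -5*sin(z).
Then F(pi/6) - F(-pi/6) = (-5/2) - (5/2) = -5.

-5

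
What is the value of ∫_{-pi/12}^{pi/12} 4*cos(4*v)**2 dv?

Use the identity cos^2(4*v) = (1 + cos(8*v))/2.
An antiderivative is F(v) = 2*v + sin(8*v)/4.
Then F(pi/12) - F(-pi/12) = (sqrt(3)/8 + pi/6) - (-pi/6 - sqrt(3)/8) = sqrt(3)/4 + pi/3.

sqrt(3)/4 + pi/3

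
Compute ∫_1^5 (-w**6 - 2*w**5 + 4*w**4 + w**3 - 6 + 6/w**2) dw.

-96128/7

By the power rule, an antiderivative is F(w) = -w**7/7 - w**6/3 + 4*w**5/5 + w**4/4 - 6*w - 6/w.
Then F(5) - F(1) = (-5772479/420) - (-4799/420) = -96128/7.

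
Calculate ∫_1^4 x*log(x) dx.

-15/4 + 16*log(2)

Integrate by parts once (u = ln x, dv = x dx).
An antiderivative is F(x) = x**2*(2*log(x) - 1)/4.
Then F(4) - F(1) = (-4 + 16*log(2)) - (-1/4) = -15/4 + 16*log(2).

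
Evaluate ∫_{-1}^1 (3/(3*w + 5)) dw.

An antiderivative is F(w) = log(3*w + 5).
Then F(1) - F(-1) = (log(8)) - (log(2)) = log(4).

log(4)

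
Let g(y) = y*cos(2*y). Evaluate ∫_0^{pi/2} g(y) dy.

Integrate by parts once (u = y, dv = cos(2*y) dy).
An antiderivative is F(y) = y*sin(2*y)/2 + cos(2*y)/4.
Then F(pi/2) - F(0) = (-1/4) - (1/4) = -1/2.

-1/2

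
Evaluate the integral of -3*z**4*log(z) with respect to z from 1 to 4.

3069/25 - 6144*log(2)/5

Integrate by parts once (u = ln z, dv = -3*z**4 dz).
An antiderivative is F(z) = -3*z**5*(5*log(z) - 1)/25.
Then F(4) - F(1) = (3072/25 - 6144*log(2)/5) - (3/25) = 3069/25 - 6144*log(2)/5.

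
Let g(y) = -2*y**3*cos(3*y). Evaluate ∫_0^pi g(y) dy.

-8/27 + 2*pi**2/3

Integrate by parts 3 times (u = y^3, dv = -2*cos(3*y) dy).
An antiderivative is F(y) = -2*y**3*sin(3*y)/3 - 2*y**2*cos(3*y)/3 + 4*y*sin(3*y)/9 + 4*cos(3*y)/27.
Then F(pi) - F(0) = (-4/27 + 2*pi**2/3) - (4/27) = -8/27 + 2*pi**2/3.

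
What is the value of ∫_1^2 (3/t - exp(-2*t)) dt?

An antiderivative is F(t) = 3*log(t) + exp(-2*t)/2.
Then F(2) - F(1) = (exp(-4)/2 + 3*log(2)) - (exp(-2)/2) = (-exp(2) + 1 + 6*exp(4)*log(2))*exp(-4)/2.

(-exp(2) + 1 + 6*exp(4)*log(2))*exp(-4)/2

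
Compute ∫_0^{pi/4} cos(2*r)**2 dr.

pi/8

Use the identity cos^2(2*r) = (1 + cos(4*r))/2.
An antiderivative is F(r) = r/2 + sin(4*r)/8.
Then F(pi/4) - F(0) = (pi/8) - (0) = pi/8.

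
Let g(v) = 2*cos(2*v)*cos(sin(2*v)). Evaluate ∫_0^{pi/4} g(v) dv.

Let u = sin(2*v), so du = 2*cos(2*v) dv. When v = 0, u = 0; when v = pi/4, u = 1.
The integral becomes ∫ cos(u) du from 0 to 1, with antiderivative sin(u).
Back in v: F(v) = sin(sin(2*v)).
Then F(pi/4) - F(0) = (sin(1)) - (0) = sin(1).

sin(1)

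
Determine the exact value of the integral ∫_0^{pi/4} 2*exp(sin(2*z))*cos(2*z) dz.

Let u = sin(2*z), so du = 2*cos(2*z) dz. When z = 0, u = 0; when z = pi/4, u = 1.
The integral becomes ∫ exp(u) du from 0 to 1, with antiderivative exp(u).
Back in z: F(z) = exp(sin(2*z)).
Then F(pi/4) - F(0) = (E) - (1) = -1 + E.

-1 + E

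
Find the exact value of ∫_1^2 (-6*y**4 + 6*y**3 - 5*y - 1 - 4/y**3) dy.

-247/10

By the power rule, an antiderivative is F(y) = -6*y**5/5 + 3*y**4/2 - 5*y**2/2 - y + 2/y**2.
Then F(2) - F(1) = (-259/10) - (-6/5) = -247/10.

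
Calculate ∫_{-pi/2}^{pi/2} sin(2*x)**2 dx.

Use the identity sin^2(2*x) = (1 - cos(4*x))/2.
An antiderivative is F(x) = x/2 - sin(4*x)/8.
Then F(pi/2) - F(-pi/2) = (pi/4) - (-pi/4) = pi/2.

pi/2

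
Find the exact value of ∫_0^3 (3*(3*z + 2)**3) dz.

14625/4

Let u = 3*z + 2, so du = 3 dz. When z = 0, u = 2; when z = 3, u = 11.
The integral becomes ∫ u**3 du from 2 to 11, with antiderivative u**4/4.
Back in z: F(z) = (3*z + 2)**4/4.
Then F(3) - F(0) = (14641/4) - (4) = 14625/4.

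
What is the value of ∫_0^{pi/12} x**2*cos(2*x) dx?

Integrate by parts twice (u = x^2, dv = cos(2*x) dx).
An antiderivative is F(x) = x**2*sin(2*x)/2 + x*cos(2*x)/2 - sin(2*x)/4.
Then F(pi/12) - F(0) = (-1/8 + pi**2/576 + sqrt(3)*pi/48) - (0) = -1/8 + pi**2/576 + sqrt(3)*pi/48.

-1/8 + pi**2/576 + sqrt(3)*pi/48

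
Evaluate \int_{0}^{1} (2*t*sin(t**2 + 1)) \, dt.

-cos(2) + cos(1)

Let u = t**2 + 1, so du = 2*t dt. When t = 0, u = 1; when t = 1, u = 2.
The integral becomes ∫ sin(u) du from 1 to 2, with antiderivative -cos(u).
Back in t: F(t) = -cos(t**2 + 1).
Then F(1) - F(0) = (-cos(2)) - (-cos(1)) = -cos(2) + cos(1).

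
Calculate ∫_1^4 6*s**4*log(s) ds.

Integrate by parts once (u = ln s, dv = 6*s**4 ds).
An antiderivative is F(s) = 6*s**5*(5*log(s) - 1)/25.
Then F(4) - F(1) = (-6144/25 + 12288*log(2)/5) - (-6/25) = -6138/25 + 12288*log(2)/5.

-6138/25 + 12288*log(2)/5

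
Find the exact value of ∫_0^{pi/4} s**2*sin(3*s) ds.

Integrate by parts twice (u = s^2, dv = sin(3*s) ds).
An antiderivative is F(s) = -s**2*cos(3*s)/3 + 2*s*sin(3*s)/9 + 2*cos(3*s)/27.
Then F(pi/4) - F(0) = (sqrt(2)*(-32 + 24*pi + 9*pi**2)/864) - (2/27) = -2/27 - sqrt(2)/27 + sqrt(2)*pi/36 + sqrt(2)*pi**2/96.

-2/27 - sqrt(2)/27 + sqrt(2)*pi/36 + sqrt(2)*pi**2/96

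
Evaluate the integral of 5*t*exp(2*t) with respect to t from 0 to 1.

Integrate by parts once (u = t, dv = 5*exp(2*t) dt).
An antiderivative is F(t) = (10*t - 5)*exp(2*t)/4.
Then F(1) - F(0) = (5*exp(2)/4) - (-5/4) = 5/4 + 5*exp(2)/4.

5/4 + 5*exp(2)/4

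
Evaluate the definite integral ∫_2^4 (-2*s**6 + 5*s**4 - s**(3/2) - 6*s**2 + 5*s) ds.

-131158/35 + 8*sqrt(2)/5

By the power rule, an antiderivative is F(s) = -2*s**7/7 - 2*s**(5/2)/5 + s**5 - 2*s**3 + 5*s**2/2.
Then F(4) - F(2) = (-131528/35) - (-74/7 - 8*sqrt(2)/5) = -131158/35 + 8*sqrt(2)/5.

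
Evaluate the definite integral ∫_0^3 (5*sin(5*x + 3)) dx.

Let u = 5*x + 3, so du = 5 dx. When x = 0, u = 3; when x = 3, u = 18.
The integral becomes ∫ sin(u) du from 3 to 18, with antiderivative -cos(u).
Back in x: F(x) = -cos(5*x + 3).
Then F(3) - F(0) = (-cos(18)) - (-cos(3)) = cos(3) - cos(18).

cos(3) - cos(18)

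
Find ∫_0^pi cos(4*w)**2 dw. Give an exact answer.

Use the identity cos^2(4*w) = (1 + cos(8*w))/2.
An antiderivative is F(w) = w/2 + sin(8*w)/16.
Then F(pi) - F(0) = (pi/2) - (0) = pi/2.

pi/2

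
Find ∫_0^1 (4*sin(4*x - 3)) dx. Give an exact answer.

Let u = 4*x - 3, so du = 4 dx. When x = 0, u = -3; when x = 1, u = 1.
The integral becomes ∫ sin(u) du from -3 to 1, with antiderivative -cos(u).
Back in x: F(x) = -cos(4*x - 3).
Then F(1) - F(0) = (-cos(1)) - (-cos(3)) = cos(3) - cos(1).

cos(3) - cos(1)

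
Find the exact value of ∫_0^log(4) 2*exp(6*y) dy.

Let u = exp(y), so du = exp(y) dy. When y = 0, u = 1; when y = log(4), u = 4.
The integral becomes 2·∫ u**5 du from 1 to 4, with antiderivative u**6/3.
Back in y: F(y) = exp(6*y)/3.
Then F(log(4)) - F(0) = (4096/3) - (1/3) = 1365.

1365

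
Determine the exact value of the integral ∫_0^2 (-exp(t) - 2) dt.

-exp(2) - 3

An antiderivative is F(t) = -2*t - exp(t).
Then F(2) - F(0) = (-exp(2) - 4) - (-1) = -exp(2) - 3.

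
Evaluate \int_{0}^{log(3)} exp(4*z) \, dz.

Let u = exp(z), so du = exp(z) dz. When z = 0, u = 1; when z = log(3), u = 3.
The integral becomes ∫ u**3 du from 1 to 3, with antiderivative u**4/4.
Back in z: F(z) = exp(4*z)/4.
Then F(log(3)) - F(0) = (81/4) - (1/4) = 20.

20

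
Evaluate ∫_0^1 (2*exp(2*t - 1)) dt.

Let u = 2*t - 1, so du = 2 dt. When t = 0, u = -1; when t = 1, u = 1.
The integral becomes ∫ exp(u) du from -1 to 1, with antiderivative exp(u).
Back in t: F(t) = exp(2*t - 1).
Then F(1) - F(0) = (exp(1)) - (exp(-1)) = 2*sinh(1).

2*sinh(1)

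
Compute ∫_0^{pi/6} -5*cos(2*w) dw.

An antiderivative is F(w) = -5*sin(2*w)/2.
Then F(pi/6) - F(0) = (-5*sqrt(3)/4) - (0) = -5*sqrt(3)/4.

-5*sqrt(3)/4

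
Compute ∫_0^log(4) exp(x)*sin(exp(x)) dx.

Let u = exp(x), so du = exp(x) dx. When x = 0, u = 1; when x = log(4), u = 4.
The integral becomes ∫ sin(u) du from 1 to 4, with antiderivative -cos(u).
Back in x: F(x) = -cos(exp(x)).
Then F(log(4)) - F(0) = (-cos(4)) - (-cos(1)) = cos(1) - cos(4).

cos(1) - cos(4)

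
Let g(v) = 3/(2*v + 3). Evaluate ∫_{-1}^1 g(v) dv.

3*log(5)/2

An antiderivative is F(v) = 3*log(2*v + 3)/2.
Then F(1) - F(-1) = (3*log(5)/2) - (0) = 3*log(5)/2.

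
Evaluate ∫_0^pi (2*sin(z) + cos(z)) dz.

4

An antiderivative is F(z) = sin(z) - 2*cos(z).
Then F(pi) - F(0) = (2) - (-2) = 4.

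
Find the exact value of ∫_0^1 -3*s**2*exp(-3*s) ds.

-2/9 + 17*exp(-3)/9

Integrate by parts twice (u = s^2, dv = -3*exp(-3*s) ds).
An antiderivative is F(s) = (9*s**2 + 6*s + 2)*exp(-3*s)/9.
Then F(1) - F(0) = (17*exp(-3)/9) - (2/9) = -2/9 + 17*exp(-3)/9.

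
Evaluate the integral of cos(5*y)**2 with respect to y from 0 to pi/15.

Use the identity cos^2(5*y) = (1 + cos(10*y))/2.
An antiderivative is F(y) = y/2 + sin(10*y)/20.
Then F(pi/15) - F(0) = (sqrt(3)/40 + pi/30) - (0) = sqrt(3)/40 + pi/30.

sqrt(3)/40 + pi/30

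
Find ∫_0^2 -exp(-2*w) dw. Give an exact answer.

An antiderivative is F(w) = exp(-2*w)/2.
Then F(2) - F(0) = (exp(-4)/2) - (1/2) = (1 - exp(4))*exp(-4)/2.

(1 - exp(4))*exp(-4)/2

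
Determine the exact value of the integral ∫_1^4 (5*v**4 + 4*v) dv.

By the power rule, an antiderivative is F(v) = v**5 + 2*v**2.
Then F(4) - F(1) = (1056) - (3) = 1053.

1053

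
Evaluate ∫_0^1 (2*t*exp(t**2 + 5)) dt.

Let u = t**2 + 5, so du = 2*t dt. When t = 0, u = 5; when t = 1, u = 6.
The integral becomes ∫ exp(u) du from 5 to 6, with antiderivative exp(u).
Back in t: F(t) = exp(t**2 + 5).
Then F(1) - F(0) = (exp(6)) - (exp(5)) = -exp(5) + exp(6).

-exp(5) + exp(6)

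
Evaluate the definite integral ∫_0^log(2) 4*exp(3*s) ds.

Let u = exp(s), so du = exp(s) ds. When s = 0, u = 1; when s = log(2), u = 2.
The integral becomes 4·∫ u**2 du from 1 to 2, with antiderivative 4*u**3/3.
Back in s: F(s) = 4*exp(3*s)/3.
Then F(log(2)) - F(0) = (32/3) - (4/3) = 28/3.

28/3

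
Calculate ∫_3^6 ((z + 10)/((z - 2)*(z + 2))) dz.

log(25)

Factor the denominator: z**2 - 4 = (z + 2)(z - 2).
Partial fractions: (z + 10)/((z - 2)*(z + 2)) = -2/(z + 2) + 3/(z - 2).
An antiderivative is F(z) = 3*log(z - 2) - 2*log(z + 2).
Then F(6) - F(3) = (0) - (-log(25)) = log(25).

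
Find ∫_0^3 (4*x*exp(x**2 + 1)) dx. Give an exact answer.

-2*exp(1)*(1 - exp(9))

Let u = x**2 + 1, so du = 2*x dx. When x = 0, u = 1; when x = 3, u = 10.
The integral becomes 2·∫ exp(u) du from 1 to 10, with antiderivative 2*exp(u).
Back in x: F(x) = 2*exp(x**2 + 1).
Then F(3) - F(0) = (2*exp(10)) - (2*exp(1)) = -2*exp(1)*(1 - exp(9)).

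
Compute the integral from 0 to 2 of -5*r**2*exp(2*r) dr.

5/4 - 25*exp(4)/4

Integrate by parts twice (u = r^2, dv = -5*exp(2*r) dr).
An antiderivative is F(r) = (-10*r**2 + 10*r - 5)*exp(2*r)/4.
Then F(2) - F(0) = (-25*exp(4)/4) - (-5/4) = 5/4 - 25*exp(4)/4.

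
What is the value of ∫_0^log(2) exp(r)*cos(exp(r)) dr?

Let u = exp(r), so du = exp(r) dr. When r = 0, u = 1; when r = log(2), u = 2.
The integral becomes ∫ cos(u) du from 1 to 2, with antiderivative sin(u).
Back in r: F(r) = sin(exp(r)).
Then F(log(2)) - F(0) = (sin(2)) - (sin(1)) = -sin(1) + sin(2).

-sin(1) + sin(2)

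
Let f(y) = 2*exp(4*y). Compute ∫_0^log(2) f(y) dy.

15/2

Let u = exp(y), so du = exp(y) dy. When y = 0, u = 1; when y = log(2), u = 2.
The integral becomes 2·∫ u**3 du from 1 to 2, with antiderivative u**4/2.
Back in y: F(y) = exp(4*y)/2.
Then F(log(2)) - F(0) = (8) - (1/2) = 15/2.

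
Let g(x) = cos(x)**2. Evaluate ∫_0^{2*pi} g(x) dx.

pi

Use the identity cos^2(x) = (1 + cos(2*x))/2.
An antiderivative is F(x) = x/2 + sin(2*x)/4.
Then F(2*pi) - F(0) = (pi) - (0) = pi.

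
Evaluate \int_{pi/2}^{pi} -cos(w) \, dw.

1

An antiderivative is F(w) = -sin(w).
Then F(pi) - F(pi/2) = (0) - (-1) = 1.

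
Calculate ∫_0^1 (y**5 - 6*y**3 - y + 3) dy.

By the power rule, an antiderivative is F(y) = y**6/6 - 3*y**4/2 - y**2/2 + 3*y.
Then F(1) - F(0) = (7/6) - (0) = 7/6.

7/6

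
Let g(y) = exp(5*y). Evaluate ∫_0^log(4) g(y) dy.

1023/5

Let u = exp(y), so du = exp(y) dy. When y = 0, u = 1; when y = log(4), u = 4.
The integral becomes ∫ u**4 du from 1 to 4, with antiderivative u**5/5.
Back in y: F(y) = exp(5*y)/5.
Then F(log(4)) - F(0) = (1024/5) - (1/5) = 1023/5.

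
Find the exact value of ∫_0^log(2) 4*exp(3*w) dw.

Let u = exp(w), so du = exp(w) dw. When w = 0, u = 1; when w = log(2), u = 2.
The integral becomes 4·∫ u**2 du from 1 to 2, with antiderivative 4*u**3/3.
Back in w: F(w) = 4*exp(3*w)/3.
Then F(log(2)) - F(0) = (32/3) - (4/3) = 28/3.

28/3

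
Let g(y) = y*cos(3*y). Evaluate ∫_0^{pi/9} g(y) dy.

Integrate by parts once (u = y, dv = cos(3*y) dy).
An antiderivative is F(y) = y*sin(3*y)/3 + cos(3*y)/9.
Then F(pi/9) - F(0) = (1/18 + sqrt(3)*pi/54) - (1/9) = -1/18 + sqrt(3)*pi/54.

-1/18 + sqrt(3)*pi/54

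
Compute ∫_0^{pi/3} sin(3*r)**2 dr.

Use the identity sin^2(3*r) = (1 - cos(6*r))/2.
An antiderivative is F(r) = r/2 - sin(6*r)/12.
Then F(pi/3) - F(0) = (pi/6) - (0) = pi/6.

pi/6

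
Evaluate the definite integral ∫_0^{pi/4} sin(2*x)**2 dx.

pi/8

Use the identity sin^2(2*x) = (1 - cos(4*x))/2.
An antiderivative is F(x) = x/2 - sin(4*x)/8.
Then F(pi/4) - F(0) = (pi/8) - (0) = pi/8.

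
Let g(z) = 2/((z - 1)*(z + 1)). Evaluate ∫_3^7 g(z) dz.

log(3/2)

Factor the denominator: z**2 - 1 = (z + 1)(z - 1).
Partial fractions: 2/((z - 1)*(z + 1)) = -1/(z + 1) + 1/(z - 1).
An antiderivative is F(z) = log(z - 1) - log(z + 1).
Then F(7) - F(3) = (log(3/4)) - (-log(2)) = log(3/2).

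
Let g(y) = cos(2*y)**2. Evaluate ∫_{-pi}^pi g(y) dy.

Use the identity cos^2(2*y) = (1 + cos(4*y))/2.
An antiderivative is F(y) = y/2 + sin(4*y)/8.
Then F(pi) - F(-pi) = (pi/2) - (-pi/2) = pi.

pi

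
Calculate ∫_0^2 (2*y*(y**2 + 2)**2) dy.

208/3

Let u = y**2 + 2, so du = 2*y dy. When y = 0, u = 2; when y = 2, u = 6.
The integral becomes ∫ u**2 du from 2 to 6, with antiderivative u**3/3.
Back in y: F(y) = (y**2 + 2)**3/3.
Then F(2) - F(0) = (72) - (8/3) = 208/3.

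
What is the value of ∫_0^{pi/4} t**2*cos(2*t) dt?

Integrate by parts twice (u = t^2, dv = cos(2*t) dt).
An antiderivative is F(t) = t**2*sin(2*t)/2 + t*cos(2*t)/2 - sin(2*t)/4.
Then F(pi/4) - F(0) = (-1/4 + pi**2/32) - (0) = -1/4 + pi**2/32.

-1/4 + pi**2/32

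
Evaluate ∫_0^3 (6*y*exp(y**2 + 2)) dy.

Let u = y**2 + 2, so du = 2*y dy. When y = 0, u = 2; when y = 3, u = 11.
The integral becomes 3·∫ exp(u) du from 2 to 11, with antiderivative 3*exp(u).
Back in y: F(y) = 3*exp(y**2 + 2).
Then F(3) - F(0) = (3*exp(11)) - (3*exp(2)) = -3*(1 - exp(9))*exp(2).

-3*(1 - exp(9))*exp(2)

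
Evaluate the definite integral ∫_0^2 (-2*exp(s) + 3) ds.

An antiderivative is F(s) = 3*s - 2*exp(s).
Then F(2) - F(0) = (6 - 2*exp(2)) - (-2) = 8 - 2*exp(2).

8 - 2*exp(2)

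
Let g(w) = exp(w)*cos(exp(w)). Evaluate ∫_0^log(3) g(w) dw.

-sin(1) + sin(3)

Let u = exp(w), so du = exp(w) dw. When w = 0, u = 1; when w = log(3), u = 3.
The integral becomes ∫ cos(u) du from 1 to 3, with antiderivative sin(u).
Back in w: F(w) = sin(exp(w)).
Then F(log(3)) - F(0) = (sin(3)) - (sin(1)) = -sin(1) + sin(3).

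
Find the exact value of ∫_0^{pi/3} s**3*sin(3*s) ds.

Integrate by parts 3 times (u = s^3, dv = sin(3*s) ds).
An antiderivative is F(s) = -s**3*cos(3*s)/3 + s**2*sin(3*s)/3 + 2*s*cos(3*s)/9 - 2*sin(3*s)/27.
Then F(pi/3) - F(0) = (pi*(-6 + pi**2)/81) - (0) = pi*(-6 + pi**2)/81.

pi*(-6 + pi**2)/81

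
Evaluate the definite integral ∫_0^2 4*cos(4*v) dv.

Let u = 4*v, so du = 4 dv. When v = 0, u = 0; when v = 2, u = 8.
The integral becomes ∫ cos(u) du from 0 to 8, with antiderivative sin(u).
Back in v: F(v) = sin(4*v).
Then F(2) - F(0) = (sin(8)) - (0) = sin(8).

sin(8)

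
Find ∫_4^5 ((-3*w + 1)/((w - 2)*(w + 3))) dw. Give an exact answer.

log(49/96)

Factor the denominator: w**2 + w - 6 = (w + 3)(w - 2).
Partial fractions: (-3*w + 1)/((w - 2)*(w + 3)) = -2/(w + 3) - 1/(w - 2).
An antiderivative is F(w) = -log(w - 2) - 2*log(w + 3).
Then F(5) - F(4) = (-6*log(2) - log(3)) - (-log(98)) = log(49/96).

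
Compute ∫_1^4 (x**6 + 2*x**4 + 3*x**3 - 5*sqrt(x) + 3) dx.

By the power rule, an antiderivative is F(x) = x**7/7 + 2*x**5/5 + 3*x**4/4 - 10*x**(3/2)/3 + 3*x.
Then F(4) - F(1) = (307388/105) - (403/420) = 1229149/420.

1229149/420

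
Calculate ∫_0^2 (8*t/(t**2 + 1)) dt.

Let u = t**2 + 1, so du = 2*t dt. When t = 0, u = 1; when t = 2, u = 5.
The integral becomes 4·∫ 1/u du from 1 to 5, with antiderivative 4*log(u).
Back in t: F(t) = 4*log(t**2 + 1).
Then F(2) - F(0) = (4*log(5)) - (0) = 4*log(5).

4*log(5)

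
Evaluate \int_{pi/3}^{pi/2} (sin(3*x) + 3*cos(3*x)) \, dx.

An antiderivative is F(x) = sin(3*x) - cos(3*x)/3.
Then F(pi/2) - F(pi/3) = (-1) - (1/3) = -4/3.

-4/3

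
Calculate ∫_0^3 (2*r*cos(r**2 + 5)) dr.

Let u = r**2 + 5, so du = 2*r dr. When r = 0, u = 5; when r = 3, u = 14.
The integral becomes ∫ cos(u) du from 5 to 14, with antiderivative sin(u).
Back in r: F(r) = sin(r**2 + 5).
Then F(3) - F(0) = (sin(14)) - (sin(5)) = -sin(5) + sin(14).

-sin(5) + sin(14)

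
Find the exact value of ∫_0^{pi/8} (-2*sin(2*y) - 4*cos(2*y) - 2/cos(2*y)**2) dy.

An antiderivative is F(y) = -2*sin(2*y) + cos(2*y) - tan(2*y).
Then F(pi/8) - F(0) = (-1 - sqrt(2)/2) - (1) = -2 - sqrt(2)/2.

-2 - sqrt(2)/2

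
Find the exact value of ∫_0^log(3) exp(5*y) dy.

Let u = exp(y), so du = exp(y) dy. When y = 0, u = 1; when y = log(3), u = 3.
The integral becomes ∫ u**4 du from 1 to 3, with antiderivative u**5/5.
Back in y: F(y) = exp(5*y)/5.
Then F(log(3)) - F(0) = (243/5) - (1/5) = 242/5.

242/5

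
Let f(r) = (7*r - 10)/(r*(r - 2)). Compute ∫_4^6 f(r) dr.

Factor the denominator: r**2 - 2*r = r(r - 2).
Partial fractions: (7*r - 10)/(r*(r - 2)) = 5/r + 2/(r - 2).
An antiderivative is F(r) = 5*log(r) + 2*log(r - 2).
Then F(6) - F(4) = (5*log(3) + 9*log(2)) - (12*log(2)) = -3*log(2) + 5*log(3).

-3*log(2) + 5*log(3)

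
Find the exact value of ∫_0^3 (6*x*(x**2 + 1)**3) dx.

29997/4

Let u = x**2 + 1, so du = 2*x dx. When x = 0, u = 1; when x = 3, u = 10.
The integral becomes 3·∫ u**3 du from 1 to 10, with antiderivative 3*u**4/4.
Back in x: F(x) = 3*(x**2 + 1)**4/4.
Then F(3) - F(0) = (7500) - (3/4) = 29997/4.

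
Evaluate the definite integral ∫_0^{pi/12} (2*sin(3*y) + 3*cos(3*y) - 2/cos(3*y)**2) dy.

sqrt(2)/6

An antiderivative is F(y) = sin(3*y) - 2*cos(3*y)/3 - 2*tan(3*y)/3.
Then F(pi/12) - F(0) = (-2/3 + sqrt(2)/6) - (-2/3) = sqrt(2)/6.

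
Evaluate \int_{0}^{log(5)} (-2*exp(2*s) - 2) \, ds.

An antiderivative is F(s) = -exp(2*s) - 2*s.
Then F(log(5)) - F(0) = (-25 - log(25)) - (-1) = -24 - 2*log(5).

-24 - 2*log(5)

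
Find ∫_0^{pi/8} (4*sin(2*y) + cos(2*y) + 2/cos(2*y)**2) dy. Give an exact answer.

An antiderivative is F(y) = sin(2*y)/2 - 2*cos(2*y) + tan(2*y).
Then F(pi/8) - F(0) = (1 - 3*sqrt(2)/4) - (-2) = 3 - 3*sqrt(2)/4.

3 - 3*sqrt(2)/4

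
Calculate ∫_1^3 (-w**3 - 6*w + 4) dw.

-36

By the power rule, an antiderivative is F(w) = -w**4/4 - 3*w**2 + 4*w.
Then F(3) - F(1) = (-141/4) - (3/4) = -36.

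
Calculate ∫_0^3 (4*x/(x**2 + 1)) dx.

Let u = x**2 + 1, so du = 2*x dx. When x = 0, u = 1; when x = 3, u = 10.
The integral becomes 2·∫ 1/u du from 1 to 10, with antiderivative 2*log(u).
Back in x: F(x) = 2*log(x**2 + 1).
Then F(3) - F(0) = (log(100)) - (0) = log(100).

log(100)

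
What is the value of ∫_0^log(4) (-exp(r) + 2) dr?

An antiderivative is F(r) = 2*r - exp(r).
Then F(log(4)) - F(0) = (-4 + 4*log(2)) - (-1) = -3 + log(16).

-3 + log(16)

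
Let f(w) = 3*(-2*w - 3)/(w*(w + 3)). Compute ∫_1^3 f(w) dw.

-6*log(3) + 3*log(2)

Factor the denominator: w**2 + 3*w = (w + 3)w.
Partial fractions: 3*(-2*w - 3)/(w*(w + 3)) = -3/(w + 3) - 3/w.
An antiderivative is F(w) = -3*log(w) - 3*log(w + 3).
Then F(3) - F(1) = (-6*log(3) - 3*log(2)) - (-log(64)) = -6*log(3) + 3*log(2).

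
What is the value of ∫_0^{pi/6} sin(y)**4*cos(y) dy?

Let u = sin(y), so du = cos(y) dy. When y = 0, u = 0; when y = pi/6, u = 1/2.
The integral becomes ∫ u**4 du from 0 to 1/2, with antiderivative u**5/5.
Back in y: F(y) = sin(y)**5/5.
Then F(pi/6) - F(0) = (1/160) - (0) = 1/160.

1/160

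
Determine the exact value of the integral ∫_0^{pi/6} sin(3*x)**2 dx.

Use the identity sin^2(3*x) = (1 - cos(6*x))/2.
An antiderivative is F(x) = x/2 - sin(6*x)/12.
Then F(pi/6) - F(0) = (pi/12) - (0) = pi/12.

pi/12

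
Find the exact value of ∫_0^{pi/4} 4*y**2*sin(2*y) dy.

Integrate by parts twice (u = y^2, dv = 4*sin(2*y) dy).
An antiderivative is F(y) = -2*y**2*cos(2*y) + 2*y*sin(2*y) + cos(2*y).
Then F(pi/4) - F(0) = (pi/2) - (1) = -1 + pi/2.

-1 + pi/2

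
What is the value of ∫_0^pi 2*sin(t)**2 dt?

pi

Use the identity sin^2(t) = (1 - cos(2*t))/2.
An antiderivative is F(t) = t - sin(2*t)/2.
Then F(pi) - F(0) = (pi) - (0) = pi.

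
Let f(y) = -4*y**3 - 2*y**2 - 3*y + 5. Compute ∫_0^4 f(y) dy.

-908/3

By the power rule, an antiderivative is F(y) = -y**4 - 2*y**3/3 - 3*y**2/2 + 5*y.
Then F(4) - F(0) = (-908/3) - (0) = -908/3.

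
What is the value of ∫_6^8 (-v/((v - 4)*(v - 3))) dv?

-3*log(3) - 4*log(2) + 3*log(5)

Factor the denominator: v**2 - 7*v + 12 = (v - 3)(v - 4).
Partial fractions: -v/((v - 4)*(v - 3)) = 3/(v - 3) - 4/(v - 4).
An antiderivative is F(v) = -4*log(v - 4) + 3*log(v - 3).
Then F(8) - F(6) = (-8*log(2) + 3*log(5)) - (log(27/16)) = -3*log(3) - 4*log(2) + 3*log(5).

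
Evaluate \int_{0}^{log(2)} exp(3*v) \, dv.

7/3

Let u = exp(v), so du = exp(v) dv. When v = 0, u = 1; when v = log(2), u = 2.
The integral becomes ∫ u**2 du from 1 to 2, with antiderivative u**3/3.
Back in v: F(v) = exp(3*v)/3.
Then F(log(2)) - F(0) = (8/3) - (1/3) = 7/3.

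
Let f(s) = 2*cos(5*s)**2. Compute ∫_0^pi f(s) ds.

Use the identity cos^2(5*s) = (1 + cos(10*s))/2.
An antiderivative is F(s) = s + sin(10*s)/10.
Then F(pi) - F(0) = (pi) - (0) = pi.

pi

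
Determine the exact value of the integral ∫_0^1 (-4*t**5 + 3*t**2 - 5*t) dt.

By the power rule, an antiderivative is F(t) = -2*t**6/3 + t**3 - 5*t**2/2.
Then F(1) - F(0) = (-13/6) - (0) = -13/6.

-13/6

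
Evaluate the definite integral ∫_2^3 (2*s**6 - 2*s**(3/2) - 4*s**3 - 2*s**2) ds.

-36*sqrt(3)/5 + 16*sqrt(2)/5 + 10723/21

By the power rule, an antiderivative is F(s) = 2*s**7/7 - 4*s**(5/2)/5 - s**4 - 2*s**3/3.
Then F(3) - F(2) = (3681/7 - 36*sqrt(3)/5) - (320/21 - 16*sqrt(2)/5) = -36*sqrt(3)/5 + 16*sqrt(2)/5 + 10723/21.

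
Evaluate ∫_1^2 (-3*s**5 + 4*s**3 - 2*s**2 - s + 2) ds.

-62/3

By the power rule, an antiderivative is F(s) = -s**6/2 + s**4 - 2*s**3/3 - s**2/2 + 2*s.
Then F(2) - F(1) = (-58/3) - (4/3) = -62/3.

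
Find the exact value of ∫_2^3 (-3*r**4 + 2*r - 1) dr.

-613/5

By the power rule, an antiderivative is F(r) = -3*r**5/5 + r**2 - r.
Then F(3) - F(2) = (-699/5) - (-86/5) = -613/5.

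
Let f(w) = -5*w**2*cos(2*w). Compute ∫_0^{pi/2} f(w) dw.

5*pi/4

Integrate by parts twice (u = w^2, dv = -5*cos(2*w) dw).
An antiderivative is F(w) = -5*w**2*sin(2*w)/2 - 5*w*cos(2*w)/2 + 5*sin(2*w)/4.
Then F(pi/2) - F(0) = (5*pi/4) - (0) = 5*pi/4.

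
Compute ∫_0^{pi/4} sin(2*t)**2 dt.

pi/8

Use the identity sin^2(2*t) = (1 - cos(4*t))/2.
An antiderivative is F(t) = t/2 - sin(4*t)/8.
Then F(pi/4) - F(0) = (pi/8) - (0) = pi/8.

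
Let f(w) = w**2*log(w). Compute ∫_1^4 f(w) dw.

Integrate by parts once (u = ln w, dv = w**2 dw).
An antiderivative is F(w) = w**3*(3*log(w) - 1)/9.
Then F(4) - F(1) = (-64/9 + 128*log(2)/3) - (-1/9) = -7 + 128*log(2)/3.

-7 + 128*log(2)/3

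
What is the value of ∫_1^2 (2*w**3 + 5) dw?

By the power rule, an antiderivative is F(w) = w**4/2 + 5*w.
Then F(2) - F(1) = (18) - (11/2) = 25/2.

25/2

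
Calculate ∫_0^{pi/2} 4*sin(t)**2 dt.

Use the identity sin^2(t) = (1 - cos(2*t))/2.
An antiderivative is F(t) = 2*t - sin(2*t).
Then F(pi/2) - F(0) = (pi) - (0) = pi.

pi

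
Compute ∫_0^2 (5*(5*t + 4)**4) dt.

107360

Let u = 5*t + 4, so du = 5 dt. When t = 0, u = 4; when t = 2, u = 14.
The integral becomes ∫ u**4 du from 4 to 14, with antiderivative u**5/5.
Back in t: F(t) = (5*t + 4)**5/5.
Then F(2) - F(0) = (537824/5) - (1024/5) = 107360.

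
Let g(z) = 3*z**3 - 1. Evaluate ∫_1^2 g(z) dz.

By the power rule, an antiderivative is F(z) = 3*z**4/4 - z.
Then F(2) - F(1) = (10) - (-1/4) = 41/4.

41/4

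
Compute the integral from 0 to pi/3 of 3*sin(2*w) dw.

An antiderivative is F(w) = -3*cos(2*w)/2.
Then F(pi/3) - F(0) = (3/4) - (-3/2) = 9/4.

9/4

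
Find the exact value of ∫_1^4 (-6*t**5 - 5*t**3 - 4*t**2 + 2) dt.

-17967/4

By the power rule, an antiderivative is F(t) = -t**6 - 5*t**4/4 - 4*t**3/3 + 2*t.
Then F(4) - F(1) = (-13480/3) - (-19/12) = -17967/4.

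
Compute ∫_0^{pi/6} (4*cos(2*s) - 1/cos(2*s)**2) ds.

An antiderivative is F(s) = 2*sin(2*s) - tan(2*s)/2.
Then F(pi/6) - F(0) = (sqrt(3)/2) - (0) = sqrt(3)/2.

sqrt(3)/2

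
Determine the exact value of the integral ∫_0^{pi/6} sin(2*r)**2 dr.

-sqrt(3)/16 + pi/12

Use the identity sin^2(2*r) = (1 - cos(4*r))/2.
An antiderivative is F(r) = r/2 - sin(4*r)/8.
Then F(pi/6) - F(0) = (-sqrt(3)/16 + pi/12) - (0) = -sqrt(3)/16 + pi/12.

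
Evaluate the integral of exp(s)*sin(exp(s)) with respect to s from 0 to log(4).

Let u = exp(s), so du = exp(s) ds. When s = 0, u = 1; when s = log(4), u = 4.
The integral becomes ∫ sin(u) du from 1 to 4, with antiderivative -cos(u).
Back in s: F(s) = -cos(exp(s)).
Then F(log(4)) - F(0) = (-cos(4)) - (-cos(1)) = cos(1) - cos(4).

cos(1) - cos(4)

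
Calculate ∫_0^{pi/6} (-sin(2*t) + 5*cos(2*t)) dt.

-1/4 + 5*sqrt(3)/4

An antiderivative is F(t) = 5*sin(2*t)/2 + cos(2*t)/2.
Then F(pi/6) - F(0) = (1/4 + 5*sqrt(3)/4) - (1/2) = -1/4 + 5*sqrt(3)/4.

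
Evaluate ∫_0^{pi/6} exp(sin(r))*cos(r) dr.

Let u = sin(r), so du = cos(r) dr. When r = 0, u = 0; when r = pi/6, u = 1/2.
The integral becomes ∫ exp(u) du from 0 to 1/2, with antiderivative exp(u).
Back in r: F(r) = exp(sin(r)).
Then F(pi/6) - F(0) = (exp(1/2)) - (1) = -1 + exp(1/2).

-1 + exp(1/2)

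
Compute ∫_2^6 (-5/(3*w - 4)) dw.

-5*log(7)/3

An antiderivative is F(w) = -5*log(3*w - 4)/3.
Then F(6) - F(2) = (-5*log(14)/3) - (-5*log(2)/3) = -5*log(7)/3.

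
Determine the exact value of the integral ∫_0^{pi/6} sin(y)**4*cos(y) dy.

1/160

Let u = sin(y), so du = cos(y) dy. When y = 0, u = 0; when y = pi/6, u = 1/2.
The integral becomes ∫ u**4 du from 0 to 1/2, with antiderivative u**5/5.
Back in y: F(y) = sin(y)**5/5.
Then F(pi/6) - F(0) = (1/160) - (0) = 1/160.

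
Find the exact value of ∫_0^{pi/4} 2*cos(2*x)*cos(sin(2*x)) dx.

Let u = sin(2*x), so du = 2*cos(2*x) dx. When x = 0, u = 0; when x = pi/4, u = 1.
The integral becomes ∫ cos(u) du from 0 to 1, with antiderivative sin(u).
Back in x: F(x) = sin(sin(2*x)).
Then F(pi/4) - F(0) = (sin(1)) - (0) = sin(1).

sin(1)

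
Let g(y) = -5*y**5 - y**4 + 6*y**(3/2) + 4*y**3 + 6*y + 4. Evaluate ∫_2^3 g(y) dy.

-15371/30 - 48*sqrt(2)/5 + 108*sqrt(3)/5

By the power rule, an antiderivative is F(y) = -5*y**6/6 + 12*y**(5/2)/5 - y**5/5 + y**4 + 3*y**2 + 4*y.
Then F(3) - F(2) = (-5361/10 + 108*sqrt(3)/5) - (-356/15 + 48*sqrt(2)/5) = -15371/30 - 48*sqrt(2)/5 + 108*sqrt(3)/5.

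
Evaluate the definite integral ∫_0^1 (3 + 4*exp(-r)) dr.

7 - 4*exp(-1)

An antiderivative is F(r) = 3*r - 4*exp(-r).
Then F(1) - F(0) = (3 - 4*exp(-1)) - (-4) = 7 - 4*exp(-1).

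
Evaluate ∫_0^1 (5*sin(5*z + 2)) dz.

-cos(7) + cos(2)

Let u = 5*z + 2, so du = 5 dz. When z = 0, u = 2; when z = 1, u = 7.
The integral becomes ∫ sin(u) du from 2 to 7, with antiderivative -cos(u).
Back in z: F(z) = -cos(5*z + 2).
Then F(1) - F(0) = (-cos(7)) - (-cos(2)) = -cos(7) + cos(2).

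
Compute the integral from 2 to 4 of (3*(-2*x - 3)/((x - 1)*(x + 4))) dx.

Factor the denominator: x**2 + 3*x - 4 = (x + 4)(x - 1).
Partial fractions: 3*(-2*x - 3)/((x - 1)*(x + 4)) = -3/(x + 4) - 3/(x - 1).
An antiderivative is F(x) = -3*log(x - 1) - 3*log(x + 4).
Then F(4) - F(2) = (-9*log(2) - 3*log(3)) - (-3*log(3) - 3*log(2)) = -log(64).

-log(64)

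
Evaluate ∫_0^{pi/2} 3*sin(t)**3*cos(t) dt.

3/4

Let u = sin(t), so du = cos(t) dt. When t = 0, u = 0; when t = pi/2, u = 1.
The integral becomes 3·∫ u**3 du from 0 to 1, with antiderivative 3*u**4/4.
Back in t: F(t) = 3*sin(t)**4/4.
Then F(pi/2) - F(0) = (3/4) - (0) = 3/4.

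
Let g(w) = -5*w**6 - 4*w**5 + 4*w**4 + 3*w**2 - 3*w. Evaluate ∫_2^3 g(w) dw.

By the power rule, an antiderivative is F(w) = -5*w**7/7 - 2*w**6/3 + 4*w**5/5 + w**3 - 3*w**2/2.
Then F(3) - F(2) = (-128817/70) - (-11182/105) = -364087/210.

-364087/210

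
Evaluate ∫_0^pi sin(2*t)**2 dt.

Use the identity sin^2(2*t) = (1 - cos(4*t))/2.
An antiderivative is F(t) = t/2 - sin(4*t)/8.
Then F(pi) - F(0) = (pi/2) - (0) = pi/2.

pi/2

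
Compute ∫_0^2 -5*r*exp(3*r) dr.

-25*exp(6)/9 - 5/9

Integrate by parts once (u = r, dv = -5*exp(3*r) dr).
An antiderivative is F(r) = (-15*r + 5)*exp(3*r)/9.
Then F(2) - F(0) = (-25*exp(6)/9) - (5/9) = -25*exp(6)/9 - 5/9.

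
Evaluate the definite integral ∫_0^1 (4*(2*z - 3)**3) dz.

Let u = 2*z - 3, so du = 2 dz. When z = 0, u = -3; when z = 1, u = -1.
The integral becomes 2·∫ u**3 du from -3 to -1, with antiderivative u**4/2.
Back in z: F(z) = (2*z - 3)**4/2.
Then F(1) - F(0) = (1/2) - (81/2) = -40.

-40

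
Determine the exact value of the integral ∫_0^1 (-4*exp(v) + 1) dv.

5 - 4*E

An antiderivative is F(v) = v - 4*exp(v).
Then F(1) - F(0) = (1 - 4*E) - (-4) = 5 - 4*E.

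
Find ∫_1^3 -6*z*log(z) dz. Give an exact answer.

Integrate by parts once (u = ln z, dv = -6*z dz).
An antiderivative is F(z) = -3*z**2*(2*log(z) - 1)/2.
Then F(3) - F(1) = (27/2 - 27*log(3)) - (3/2) = 12 - 27*log(3).

12 - 27*log(3)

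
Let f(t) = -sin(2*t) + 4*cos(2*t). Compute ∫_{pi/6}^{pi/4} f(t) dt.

An antiderivative is F(t) = 2*sin(2*t) + cos(2*t)/2.
Then F(pi/4) - F(pi/6) = (2) - (1/4 + sqrt(3)) = 7/4 - sqrt(3).

7/4 - sqrt(3)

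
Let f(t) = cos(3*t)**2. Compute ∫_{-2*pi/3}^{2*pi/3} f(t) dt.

Use the identity cos^2(3*t) = (1 + cos(6*t))/2.
An antiderivative is F(t) = t/2 + sin(6*t)/12.
Then F(2*pi/3) - F(-2*pi/3) = (pi/3) - (-pi/3) = 2*pi/3.

2*pi/3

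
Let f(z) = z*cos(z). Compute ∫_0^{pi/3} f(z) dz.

Integrate by parts once (u = z, dv = cos(z) dz).
An antiderivative is F(z) = z*sin(z) + cos(z).
Then F(pi/3) - F(0) = (1/2 + sqrt(3)*pi/6) - (1) = -1/2 + sqrt(3)*pi/6.

-1/2 + sqrt(3)*pi/6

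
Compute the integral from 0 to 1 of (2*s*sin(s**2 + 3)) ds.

cos(3) - cos(4)

Let u = s**2 + 3, so du = 2*s ds. When s = 0, u = 3; when s = 1, u = 4.
The integral becomes ∫ sin(u) du from 3 to 4, with antiderivative -cos(u).
Back in s: F(s) = -cos(s**2 + 3).
Then F(1) - F(0) = (-cos(4)) - (-cos(3)) = cos(3) - cos(4).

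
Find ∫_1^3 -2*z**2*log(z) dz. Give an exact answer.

52/9 - 18*log(3)

Integrate by parts once (u = ln z, dv = -2*z**2 dz).
An antiderivative is F(z) = -2*z**3*(3*log(z) - 1)/9.
Then F(3) - F(1) = (6 - 18*log(3)) - (2/9) = 52/9 - 18*log(3).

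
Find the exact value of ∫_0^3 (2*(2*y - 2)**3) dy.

Let u = 2*y - 2, so du = 2 dy. When y = 0, u = -2; when y = 3, u = 4.
The integral becomes ∫ u**3 du from -2 to 4, with antiderivative u**4/4.
Back in y: F(y) = (2*y - 2)**4/4.
Then F(3) - F(0) = (64) - (4) = 60.

60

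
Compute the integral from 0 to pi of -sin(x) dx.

An antiderivative is F(x) = cos(x).
Then F(pi) - F(0) = (-1) - (1) = -2.

-2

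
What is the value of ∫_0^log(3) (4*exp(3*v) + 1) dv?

An antiderivative is F(v) = 4*exp(3*v)/3 + v.
Then F(log(3)) - F(0) = (log(3) + 36) - (4/3) = log(3) + 104/3.

log(3) + 104/3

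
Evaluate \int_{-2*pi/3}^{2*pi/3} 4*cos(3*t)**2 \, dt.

8*pi/3

Use the identity cos^2(3*t) = (1 + cos(6*t))/2.
An antiderivative is F(t) = 2*t + sin(6*t)/3.
Then F(2*pi/3) - F(-2*pi/3) = (4*pi/3) - (-4*pi/3) = 8*pi/3.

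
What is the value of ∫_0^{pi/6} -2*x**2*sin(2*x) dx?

-sqrt(3)*pi/12 + pi**2/72 + 1/4

Integrate by parts twice (u = x^2, dv = -2*sin(2*x) dx).
An antiderivative is F(x) = x**2*cos(2*x) - x*sin(2*x) - cos(2*x)/2.
Then F(pi/6) - F(0) = (-sqrt(3)*pi/12 - 1/4 + pi**2/72) - (-1/2) = -sqrt(3)*pi/12 + pi**2/72 + 1/4.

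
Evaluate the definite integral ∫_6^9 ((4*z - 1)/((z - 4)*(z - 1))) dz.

-8*log(2) + 6*log(5)

Factor the denominator: z**2 - 5*z + 4 = (z - 1)(z - 4).
Partial fractions: (4*z - 1)/((z - 4)*(z - 1)) = -1/(z - 1) + 5/(z - 4).
An antiderivative is F(z) = 5*log(z - 4) - log(z - 1).
Then F(9) - F(6) = (-3*log(2) + 5*log(5)) - (log(32/5)) = -8*log(2) + 6*log(5).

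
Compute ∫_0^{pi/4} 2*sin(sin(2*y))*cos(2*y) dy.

Let u = sin(2*y), so du = 2*cos(2*y) dy. When y = 0, u = 0; when y = pi/4, u = 1.
The integral becomes ∫ sin(u) du from 0 to 1, with antiderivative -cos(u).
Back in y: F(y) = -cos(sin(2*y)).
Then F(pi/4) - F(0) = (-cos(1)) - (-1) = 1 - cos(1).

1 - cos(1)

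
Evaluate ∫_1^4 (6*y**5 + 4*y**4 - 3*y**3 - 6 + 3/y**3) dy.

752889/160

By the power rule, an antiderivative is F(y) = y**6 + 4*y**5/5 - 3*y**4/4 - 6*y - 3/(2*y**2).
Then F(4) - F(1) = (751857/160) - (-129/20) = 752889/160.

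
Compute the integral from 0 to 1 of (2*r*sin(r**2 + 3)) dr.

cos(3) - cos(4)

Let u = r**2 + 3, so du = 2*r dr. When r = 0, u = 3; when r = 1, u = 4.
The integral becomes ∫ sin(u) du from 3 to 4, with antiderivative -cos(u).
Back in r: F(r) = -cos(r**2 + 3).
Then F(1) - F(0) = (-cos(4)) - (-cos(3)) = cos(3) - cos(4).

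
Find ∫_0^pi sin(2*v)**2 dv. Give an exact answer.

pi/2

Use the identity sin^2(2*v) = (1 - cos(4*v))/2.
An antiderivative is F(v) = v/2 - sin(4*v)/8.
Then F(pi) - F(0) = (pi/2) - (0) = pi/2.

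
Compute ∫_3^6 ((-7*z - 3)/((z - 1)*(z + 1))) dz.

Factor the denominator: z**2 - 1 = (z + 1)(z - 1).
Partial fractions: (-7*z - 3)/((z - 1)*(z + 1)) = -2/(z + 1) - 5/(z - 1).
An antiderivative is F(z) = -5*log(z - 1) - 2*log(z + 1).
Then F(6) - F(3) = (-5*log(5) - 2*log(7)) - (-9*log(2)) = -5*log(5) - 2*log(7) + 9*log(2).

-5*log(5) - 2*log(7) + 9*log(2)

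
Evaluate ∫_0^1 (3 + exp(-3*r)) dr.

An antiderivative is F(r) = 3*r - exp(-3*r)/3.
Then F(1) - F(0) = (3 - exp(-3)/3) - (-1/3) = 10/3 - exp(-3)/3.

10/3 - exp(-3)/3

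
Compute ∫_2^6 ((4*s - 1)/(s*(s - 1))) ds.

log(3) + 3*log(5)

Factor the denominator: s**2 - s = s(s - 1).
Partial fractions: (4*s - 1)/(s*(s - 1)) = 1/s + 3/(s - 1).
An antiderivative is F(s) = log(s) + 3*log(s - 1).
Then F(6) - F(2) = (log(2) + log(3) + 3*log(5)) - (log(2)) = log(3) + 3*log(5).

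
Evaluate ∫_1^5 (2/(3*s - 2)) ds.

An antiderivative is F(s) = 2*log(3*s - 2)/3.
Then F(5) - F(1) = (2*log(13)/3) - (0) = 2*log(13)/3.

2*log(13)/3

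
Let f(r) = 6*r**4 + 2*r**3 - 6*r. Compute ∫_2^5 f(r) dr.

39531/10

By the power rule, an antiderivative is F(r) = 6*r**5/5 + r**4/2 - 3*r**2.
Then F(5) - F(2) = (7975/2) - (172/5) = 39531/10.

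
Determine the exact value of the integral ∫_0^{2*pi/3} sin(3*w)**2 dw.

pi/3

Use the identity sin^2(3*w) = (1 - cos(6*w))/2.
An antiderivative is F(w) = w/2 - sin(6*w)/12.
Then F(2*pi/3) - F(0) = (pi/3) - (0) = pi/3.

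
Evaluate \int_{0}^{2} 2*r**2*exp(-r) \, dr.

Integrate by parts twice (u = r^2, dv = 2*exp(-r) dr).
An antiderivative is F(r) = (-2*r**2 - 4*r - 4)*exp(-r).
Then F(2) - F(0) = (-20*exp(-2)) - (-4) = 4 - 20*exp(-2).

4 - 20*exp(-2)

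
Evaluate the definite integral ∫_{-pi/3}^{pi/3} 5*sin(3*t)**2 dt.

5*pi/3

Use the identity sin^2(3*t) = (1 - cos(6*t))/2.
An antiderivative is F(t) = 5*t/2 - 5*sin(6*t)/12.
Then F(pi/3) - F(-pi/3) = (5*pi/6) - (-5*pi/6) = 5*pi/3.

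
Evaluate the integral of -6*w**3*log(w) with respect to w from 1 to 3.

30 - 243*log(3)/2

Integrate by parts once (u = ln w, dv = -6*w**3 dw).
An antiderivative is F(w) = -3*w**4*(4*log(w) - 1)/8.
Then F(3) - F(1) = (243/8 - 243*log(3)/2) - (3/8) = 30 - 243*log(3)/2.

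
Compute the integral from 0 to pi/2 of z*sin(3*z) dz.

-1/9

Integrate by parts once (u = z, dv = sin(3*z) dz).
An antiderivative is F(z) = -z*cos(3*z)/3 + sin(3*z)/9.
Then F(pi/2) - F(0) = (-1/9) - (0) = -1/9.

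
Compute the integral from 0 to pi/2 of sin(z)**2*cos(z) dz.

Let u = sin(z), so du = cos(z) dz. When z = 0, u = 0; when z = pi/2, u = 1.
The integral becomes ∫ u**2 du from 0 to 1, with antiderivative u**3/3.
Back in z: F(z) = sin(z)**3/3.
Then F(pi/2) - F(0) = (1/3) - (0) = 1/3.

1/3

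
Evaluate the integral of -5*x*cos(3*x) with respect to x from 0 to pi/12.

-5*sqrt(2)/18 - 5*sqrt(2)*pi/72 + 5/9

Integrate by parts once (u = x, dv = -5*cos(3*x) dx).
An antiderivative is F(x) = -5*x*sin(3*x)/3 - 5*cos(3*x)/9.
Then F(pi/12) - F(0) = (5*sqrt(2)*(-4 - pi)/72) - (-5/9) = -5*sqrt(2)/18 - 5*sqrt(2)*pi/72 + 5/9.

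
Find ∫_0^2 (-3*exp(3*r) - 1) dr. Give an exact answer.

An antiderivative is F(r) = -exp(3*r) - r.
Then F(2) - F(0) = (-exp(6) - 2) - (-1) = -exp(6) - 1.

-exp(6) - 1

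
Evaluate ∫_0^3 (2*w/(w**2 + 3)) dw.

Let u = w**2 + 3, so du = 2*w dw. When w = 0, u = 3; when w = 3, u = 12.
The integral becomes ∫ 1/u du from 3 to 12, with antiderivative log(u).
Back in w: F(w) = log(w**2 + 3).
Then F(3) - F(0) = (log(12)) - (log(3)) = log(4).

log(4)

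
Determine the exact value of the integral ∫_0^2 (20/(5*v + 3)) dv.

-4*log(3) + 4*log(13)

Let u = 5*v + 3, so du = 5 dv. When v = 0, u = 3; when v = 2, u = 13.
The integral becomes 4·∫ 1/u du from 3 to 13, with antiderivative 4*log(u).
Back in v: F(v) = 4*log(5*v + 3).
Then F(2) - F(0) = (4*log(13)) - (log(81)) = -4*log(3) + 4*log(13).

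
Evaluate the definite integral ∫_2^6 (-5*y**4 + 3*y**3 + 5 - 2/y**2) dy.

-20294/3

By the power rule, an antiderivative is F(y) = -y**5 + 3*y**4/4 + 5*y + 2/y.
Then F(6) - F(2) = (-20321/3) - (-9) = -20294/3.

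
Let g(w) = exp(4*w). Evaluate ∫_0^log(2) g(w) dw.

15/4

Let u = exp(w), so du = exp(w) dw. When w = 0, u = 1; when w = log(2), u = 2.
The integral becomes ∫ u**3 du from 1 to 2, with antiderivative u**4/4.
Back in w: F(w) = exp(4*w)/4.
Then F(log(2)) - F(0) = (4) - (1/4) = 15/4.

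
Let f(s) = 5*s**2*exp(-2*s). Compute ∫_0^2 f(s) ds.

5/4 - 65*exp(-4)/4

Integrate by parts twice (u = s^2, dv = 5*exp(-2*s) ds).
An antiderivative is F(s) = (-10*s**2 - 10*s - 5)*exp(-2*s)/4.
Then F(2) - F(0) = (-65*exp(-4)/4) - (-5/4) = 5/4 - 65*exp(-4)/4.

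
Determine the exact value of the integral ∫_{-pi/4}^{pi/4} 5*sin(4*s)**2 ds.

5*pi/4

Use the identity sin^2(4*s) = (1 - cos(8*s))/2.
An antiderivative is F(s) = 5*s/2 - 5*sin(8*s)/16.
Then F(pi/4) - F(-pi/4) = (5*pi/8) - (-5*pi/8) = 5*pi/4.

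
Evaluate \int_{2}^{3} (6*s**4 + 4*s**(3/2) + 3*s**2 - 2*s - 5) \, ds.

-32*sqrt(2)/5 + 72*sqrt(3)/5 + 1311/5

By the power rule, an antiderivative is F(s) = 8*s**(5/2)/5 + 6*s**5/5 + s**3 - s**2 - 5*s.
Then F(3) - F(2) = (72*sqrt(3)/5 + 1473/5) - (32*sqrt(2)/5 + 162/5) = -32*sqrt(2)/5 + 72*sqrt(3)/5 + 1311/5.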